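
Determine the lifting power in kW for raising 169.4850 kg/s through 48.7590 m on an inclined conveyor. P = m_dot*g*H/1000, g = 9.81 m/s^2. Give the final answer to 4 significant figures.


P = 169.4850 * 9.81 * 48.7590 / 1000
P = 81.07 kW


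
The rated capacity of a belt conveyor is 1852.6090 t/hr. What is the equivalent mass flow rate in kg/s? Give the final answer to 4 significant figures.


m_dot = 1852.6090 * 1000 / 3600
m_dot = 514.6 kg/s


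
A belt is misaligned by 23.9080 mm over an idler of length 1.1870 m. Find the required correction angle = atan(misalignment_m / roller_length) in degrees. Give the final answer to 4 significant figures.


misalign_m = 23.9080 / 1000 = 0.023908 m
angle = atan(0.023908 / 1.1870)
angle = 1.154 deg


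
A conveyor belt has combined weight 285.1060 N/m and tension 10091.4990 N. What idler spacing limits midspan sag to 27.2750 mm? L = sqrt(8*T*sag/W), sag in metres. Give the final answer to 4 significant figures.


sag = 27.2750/1000 = 0.027275 m
L = sqrt(8 * 10091.4990 * 0.027275 / 285.1060)
L = 2.779 m


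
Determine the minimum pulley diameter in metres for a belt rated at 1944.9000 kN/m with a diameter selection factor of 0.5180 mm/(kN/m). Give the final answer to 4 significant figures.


D = 1944.9000 * 0.5180 / 1000
D = 1.007 m


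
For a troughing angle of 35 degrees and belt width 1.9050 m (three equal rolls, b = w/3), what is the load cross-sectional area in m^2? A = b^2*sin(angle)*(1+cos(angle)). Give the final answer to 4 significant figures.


b = 1.9050/3 = 0.635 m
A = 0.635^2 * sin(35 deg) * (1 + cos(35 deg))
A = 0.4207 m^2


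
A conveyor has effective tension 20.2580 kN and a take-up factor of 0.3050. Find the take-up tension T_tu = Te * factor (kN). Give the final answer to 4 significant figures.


T_tu = 20.2580 * 0.3050
T_tu = 6.179 kN


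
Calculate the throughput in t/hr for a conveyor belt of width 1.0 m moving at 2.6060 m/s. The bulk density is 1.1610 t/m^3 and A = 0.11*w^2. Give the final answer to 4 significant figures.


A = 0.11 * 1.0^2 = 0.11 m^2
C = 0.11 * 2.6060 * 1.1610 * 3600
C = 1198 t/hr


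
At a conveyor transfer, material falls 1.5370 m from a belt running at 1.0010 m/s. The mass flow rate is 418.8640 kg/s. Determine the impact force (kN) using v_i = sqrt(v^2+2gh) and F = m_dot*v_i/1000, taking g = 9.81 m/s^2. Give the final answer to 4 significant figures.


v_i = sqrt(1.0010^2 + 2*9.81*1.5370) = 5.58193 m/s
F = 418.8640 * 5.58193 / 1000
F = 2.338 kN


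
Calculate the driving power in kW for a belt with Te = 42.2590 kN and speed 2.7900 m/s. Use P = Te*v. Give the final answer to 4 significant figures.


P = Te * v = 42.2590 * 2.7900
P = 117.9 kW


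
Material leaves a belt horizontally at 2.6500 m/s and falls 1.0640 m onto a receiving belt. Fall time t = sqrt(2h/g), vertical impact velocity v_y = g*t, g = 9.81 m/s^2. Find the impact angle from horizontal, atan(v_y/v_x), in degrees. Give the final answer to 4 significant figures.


t = sqrt(2*1.0640/9.81) = 0.465748 s
v_y = 9.81 * 0.465748 = 4.56899 m/s
angle = atan(4.56899 / 2.6500) = 59.89 deg


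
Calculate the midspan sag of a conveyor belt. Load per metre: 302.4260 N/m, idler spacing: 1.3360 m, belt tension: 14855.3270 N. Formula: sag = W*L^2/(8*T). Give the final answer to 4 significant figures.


sag = 302.4260 * 1.3360^2 / (8 * 14855.3270)
sag = 0.004542 m


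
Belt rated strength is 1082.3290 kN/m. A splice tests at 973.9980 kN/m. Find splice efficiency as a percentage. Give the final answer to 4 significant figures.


Eff = 973.9980 / 1082.3290 * 100
Eff = 89.99 %


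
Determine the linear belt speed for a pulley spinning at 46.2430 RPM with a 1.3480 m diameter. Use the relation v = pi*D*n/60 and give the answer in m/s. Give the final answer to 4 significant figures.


v = pi * 1.3480 * 46.2430 / 60
v = 3.264 m/s


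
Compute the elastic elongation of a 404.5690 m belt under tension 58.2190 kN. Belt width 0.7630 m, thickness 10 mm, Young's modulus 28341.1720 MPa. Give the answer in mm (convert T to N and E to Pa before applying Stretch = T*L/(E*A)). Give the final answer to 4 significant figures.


A = 0.7630 * 0.01 = 0.00763 m^2
Stretch = 58.2190*1000 * 404.5690 / (28341.1720e6 * 0.00763) * 1000
Stretch = 108.9 mm


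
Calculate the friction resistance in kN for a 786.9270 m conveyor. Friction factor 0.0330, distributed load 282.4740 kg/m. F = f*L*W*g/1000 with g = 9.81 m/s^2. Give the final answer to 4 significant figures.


F = 0.0330 * 786.9270 * 282.4740 * 9.81 / 1000
F = 71.96 kN


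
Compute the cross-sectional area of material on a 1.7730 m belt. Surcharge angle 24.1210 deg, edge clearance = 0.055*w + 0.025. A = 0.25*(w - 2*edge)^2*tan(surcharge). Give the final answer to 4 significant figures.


edge = 0.055*1.7730 + 0.025 = 0.122515 m
ew = 1.7730 - 2*0.122515 = 1.52797 m
A = 0.25 * 1.52797^2 * tan(24.1210 deg)
A = 0.2613 m^2


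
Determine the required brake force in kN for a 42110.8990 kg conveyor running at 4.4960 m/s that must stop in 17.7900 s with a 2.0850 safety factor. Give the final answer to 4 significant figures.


F = 42110.8990 * 4.4960 / 17.7900 * 2.0850 / 1000
F = 22.19 kN


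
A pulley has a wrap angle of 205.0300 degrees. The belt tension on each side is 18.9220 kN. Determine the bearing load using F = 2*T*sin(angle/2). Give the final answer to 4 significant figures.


F = 2 * 18.9220 * sin(205.0300/2 deg)
F = 36.94 kN


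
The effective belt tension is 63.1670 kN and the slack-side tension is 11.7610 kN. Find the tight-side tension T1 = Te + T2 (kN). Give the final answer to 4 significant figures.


T1 = Te + T2 = 63.1670 + 11.7610
T1 = 74.93 kN


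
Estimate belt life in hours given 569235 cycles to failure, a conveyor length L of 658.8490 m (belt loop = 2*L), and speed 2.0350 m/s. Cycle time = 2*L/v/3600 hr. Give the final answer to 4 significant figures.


cycle_time = 2 * 658.8490 / 2.0350 / 3600 = 0.179866 hr
life = 569235 * 0.179866 = 102400 hours


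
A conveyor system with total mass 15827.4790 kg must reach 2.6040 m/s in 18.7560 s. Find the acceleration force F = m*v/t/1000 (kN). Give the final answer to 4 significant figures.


F = 15827.4790 * 2.6040 / 18.7560 / 1000
F = 2.197 kN


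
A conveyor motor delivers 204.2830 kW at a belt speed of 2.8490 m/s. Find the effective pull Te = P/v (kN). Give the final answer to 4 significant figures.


Te = P / v = 204.2830 / 2.8490
Te = 71.70 kN


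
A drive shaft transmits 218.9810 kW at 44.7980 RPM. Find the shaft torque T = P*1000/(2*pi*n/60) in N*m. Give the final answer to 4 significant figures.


omega = 2*pi*44.7980/60 = 4.69124 rad/s
T = 218.9810*1000 / 4.69124
T = 46680 N*m


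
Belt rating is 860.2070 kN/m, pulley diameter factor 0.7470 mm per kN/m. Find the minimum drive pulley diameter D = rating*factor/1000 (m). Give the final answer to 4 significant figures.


D = 860.2070 * 0.7470 / 1000
D = 0.6426 m


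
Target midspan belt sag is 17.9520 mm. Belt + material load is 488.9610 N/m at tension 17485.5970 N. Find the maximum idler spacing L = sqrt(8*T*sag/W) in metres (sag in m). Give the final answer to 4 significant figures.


sag = 17.9520/1000 = 0.017952 m
L = sqrt(8 * 17485.5970 * 0.017952 / 488.9610)
L = 2.266 m


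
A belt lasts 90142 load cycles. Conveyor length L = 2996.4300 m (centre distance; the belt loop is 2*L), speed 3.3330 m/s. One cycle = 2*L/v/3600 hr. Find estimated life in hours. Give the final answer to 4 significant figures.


cycle_time = 2 * 2996.4300 / 3.3330 / 3600 = 0.499455 hr
life = 90142 * 0.499455 = 45020 hours


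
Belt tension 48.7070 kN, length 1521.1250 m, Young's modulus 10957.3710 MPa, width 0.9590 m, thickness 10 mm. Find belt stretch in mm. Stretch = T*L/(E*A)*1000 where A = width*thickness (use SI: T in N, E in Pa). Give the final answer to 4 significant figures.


A = 0.9590 * 0.01 = 0.00959 m^2
Stretch = 48.7070*1000 * 1521.1250 / (10957.3710e6 * 0.00959) * 1000
Stretch = 705.1 mm


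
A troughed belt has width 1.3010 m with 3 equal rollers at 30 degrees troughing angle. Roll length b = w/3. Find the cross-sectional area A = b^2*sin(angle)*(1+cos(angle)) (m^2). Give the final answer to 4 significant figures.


b = 1.3010/3 = 0.433667 m
A = 0.433667^2 * sin(30 deg) * (1 + cos(30 deg))
A = 0.1755 m^2


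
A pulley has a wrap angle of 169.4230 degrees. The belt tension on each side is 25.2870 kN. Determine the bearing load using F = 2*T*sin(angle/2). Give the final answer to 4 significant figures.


F = 2 * 25.2870 * sin(169.4230/2 deg)
F = 50.36 kN


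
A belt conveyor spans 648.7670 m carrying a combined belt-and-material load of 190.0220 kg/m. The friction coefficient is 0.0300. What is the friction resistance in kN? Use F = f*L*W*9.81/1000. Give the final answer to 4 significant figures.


F = 0.0300 * 648.7670 * 190.0220 * 9.81 / 1000
F = 36.28 kN


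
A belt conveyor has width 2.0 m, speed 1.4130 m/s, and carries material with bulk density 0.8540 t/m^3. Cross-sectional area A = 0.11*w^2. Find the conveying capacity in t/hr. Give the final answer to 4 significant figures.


A = 0.11 * 2.0^2 = 0.44 m^2
C = 0.44 * 1.4130 * 0.8540 * 3600
C = 1911 t/hr


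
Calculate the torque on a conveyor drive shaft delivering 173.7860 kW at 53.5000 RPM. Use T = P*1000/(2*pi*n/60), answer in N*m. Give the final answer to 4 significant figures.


omega = 2*pi*53.5000/60 = 5.60251 rad/s
T = 173.7860*1000 / 5.60251
T = 31020 N*m


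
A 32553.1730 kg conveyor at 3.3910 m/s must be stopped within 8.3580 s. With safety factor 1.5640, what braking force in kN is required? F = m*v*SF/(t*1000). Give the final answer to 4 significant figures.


F = 32553.1730 * 3.3910 / 8.3580 * 1.5640 / 1000
F = 20.66 kN


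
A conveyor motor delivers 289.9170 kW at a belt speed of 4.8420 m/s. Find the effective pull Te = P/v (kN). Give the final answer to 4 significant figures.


Te = P / v = 289.9170 / 4.8420
Te = 59.88 kN


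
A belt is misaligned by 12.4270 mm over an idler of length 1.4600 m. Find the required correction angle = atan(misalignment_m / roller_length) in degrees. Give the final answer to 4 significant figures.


misalign_m = 12.4270 / 1000 = 0.012427 m
angle = atan(0.012427 / 1.4600)
angle = 0.4877 deg


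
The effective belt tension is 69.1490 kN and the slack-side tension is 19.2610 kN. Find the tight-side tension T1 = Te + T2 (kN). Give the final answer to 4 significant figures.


T1 = Te + T2 = 69.1490 + 19.2610
T1 = 88.41 kN


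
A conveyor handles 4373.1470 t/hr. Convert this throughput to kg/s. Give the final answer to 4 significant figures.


m_dot = 4373.1470 * 1000 / 3600
m_dot = 1215 kg/s


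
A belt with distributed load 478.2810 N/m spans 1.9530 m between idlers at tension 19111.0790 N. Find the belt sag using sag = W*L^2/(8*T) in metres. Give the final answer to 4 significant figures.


sag = 478.2810 * 1.9530^2 / (8 * 19111.0790)
sag = 0.01193 m


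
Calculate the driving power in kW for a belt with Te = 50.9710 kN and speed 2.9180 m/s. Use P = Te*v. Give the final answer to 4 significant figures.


P = Te * v = 50.9710 * 2.9180
P = 148.7 kW


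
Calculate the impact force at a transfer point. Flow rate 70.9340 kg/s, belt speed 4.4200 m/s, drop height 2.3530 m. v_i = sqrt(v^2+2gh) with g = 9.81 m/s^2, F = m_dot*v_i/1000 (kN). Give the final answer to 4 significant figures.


v_i = sqrt(4.4200^2 + 2*9.81*2.3530) = 8.10569 m/s
F = 70.9340 * 8.10569 / 1000
F = 0.5750 kN


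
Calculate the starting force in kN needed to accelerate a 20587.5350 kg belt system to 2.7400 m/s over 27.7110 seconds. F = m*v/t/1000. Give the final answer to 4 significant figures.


F = 20587.5350 * 2.7400 / 27.7110 / 1000
F = 2.036 kN


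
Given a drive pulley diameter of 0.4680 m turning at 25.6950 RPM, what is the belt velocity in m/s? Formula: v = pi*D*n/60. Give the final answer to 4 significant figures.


v = pi * 0.4680 * 25.6950 / 60
v = 0.6296 m/s


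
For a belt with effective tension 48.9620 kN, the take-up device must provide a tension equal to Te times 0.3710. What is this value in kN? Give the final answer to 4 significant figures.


T_tu = 48.9620 * 0.3710
T_tu = 18.16 kN


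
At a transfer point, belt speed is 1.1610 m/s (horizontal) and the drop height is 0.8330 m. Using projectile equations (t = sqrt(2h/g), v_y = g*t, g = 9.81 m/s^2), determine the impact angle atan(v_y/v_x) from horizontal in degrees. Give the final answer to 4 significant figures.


t = sqrt(2*0.8330/9.81) = 0.4121 s
v_y = 9.81 * 0.4121 = 4.0427 m/s
angle = atan(4.0427 / 1.1610) = 73.98 deg


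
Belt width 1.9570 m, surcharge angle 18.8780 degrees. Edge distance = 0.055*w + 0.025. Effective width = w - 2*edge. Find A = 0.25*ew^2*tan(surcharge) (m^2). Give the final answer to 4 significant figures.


edge = 0.055*1.9570 + 0.025 = 0.132635 m
ew = 1.9570 - 2*0.132635 = 1.69173 m
A = 0.25 * 1.69173^2 * tan(18.8780 deg)
A = 0.2447 m^2


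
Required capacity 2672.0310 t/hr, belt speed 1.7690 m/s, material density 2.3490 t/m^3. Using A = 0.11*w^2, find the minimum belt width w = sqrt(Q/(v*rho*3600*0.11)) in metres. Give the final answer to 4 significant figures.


A_req = 2672.0310 / (1.7690 * 2.3490 * 3600) = 0.178619 m^2
w = sqrt(0.178619 / 0.11)
w = 1.274 m


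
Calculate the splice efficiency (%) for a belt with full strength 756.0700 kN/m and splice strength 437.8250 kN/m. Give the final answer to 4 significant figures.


Eff = 437.8250 / 756.0700 * 100
Eff = 57.91 %


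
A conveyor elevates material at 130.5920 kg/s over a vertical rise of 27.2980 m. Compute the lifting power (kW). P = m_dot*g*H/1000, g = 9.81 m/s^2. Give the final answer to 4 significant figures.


P = 130.5920 * 9.81 * 27.2980 / 1000
P = 34.97 kW


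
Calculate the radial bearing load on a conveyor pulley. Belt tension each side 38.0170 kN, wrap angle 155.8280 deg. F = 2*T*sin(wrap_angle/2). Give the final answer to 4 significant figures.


F = 2 * 38.0170 * sin(155.8280/2 deg)
F = 74.35 kN


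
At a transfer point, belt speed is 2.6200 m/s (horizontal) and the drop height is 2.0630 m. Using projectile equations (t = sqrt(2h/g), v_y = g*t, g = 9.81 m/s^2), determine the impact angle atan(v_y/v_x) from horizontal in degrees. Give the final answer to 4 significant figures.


t = sqrt(2*2.0630/9.81) = 0.64853 s
v_y = 9.81 * 0.64853 = 6.36208 m/s
angle = atan(6.36208 / 2.6200) = 67.62 deg


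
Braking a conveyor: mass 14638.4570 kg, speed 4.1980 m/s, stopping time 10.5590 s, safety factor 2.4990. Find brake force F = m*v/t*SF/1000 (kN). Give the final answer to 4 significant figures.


F = 14638.4570 * 4.1980 / 10.5590 * 2.4990 / 1000
F = 14.54 kN


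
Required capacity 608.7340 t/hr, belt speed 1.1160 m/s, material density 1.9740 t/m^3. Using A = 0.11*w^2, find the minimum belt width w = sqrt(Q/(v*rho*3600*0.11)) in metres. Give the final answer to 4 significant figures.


A_req = 608.7340 / (1.1160 * 1.9740 * 3600) = 0.0767562 m^2
w = sqrt(0.0767562 / 0.11)
w = 0.8353 m


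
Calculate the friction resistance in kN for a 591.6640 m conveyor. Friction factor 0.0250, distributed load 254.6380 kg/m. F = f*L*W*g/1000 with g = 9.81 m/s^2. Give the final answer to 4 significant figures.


F = 0.0250 * 591.6640 * 254.6380 * 9.81 / 1000
F = 36.95 kN


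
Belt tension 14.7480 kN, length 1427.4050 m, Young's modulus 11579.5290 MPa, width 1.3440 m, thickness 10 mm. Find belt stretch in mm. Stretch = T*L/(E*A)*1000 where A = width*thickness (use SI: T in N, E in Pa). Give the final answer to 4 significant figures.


A = 1.3440 * 0.01 = 0.01344 m^2
Stretch = 14.7480*1000 * 1427.4050 / (11579.5290e6 * 0.01344) * 1000
Stretch = 135.3 mm


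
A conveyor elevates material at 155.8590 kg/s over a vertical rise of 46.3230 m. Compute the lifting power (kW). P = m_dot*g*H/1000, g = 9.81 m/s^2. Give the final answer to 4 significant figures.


P = 155.8590 * 9.81 * 46.3230 / 1000
P = 70.83 kW


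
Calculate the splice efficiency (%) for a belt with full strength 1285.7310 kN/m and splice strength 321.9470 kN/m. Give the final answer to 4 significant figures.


Eff = 321.9470 / 1285.7310 * 100
Eff = 25.04 %


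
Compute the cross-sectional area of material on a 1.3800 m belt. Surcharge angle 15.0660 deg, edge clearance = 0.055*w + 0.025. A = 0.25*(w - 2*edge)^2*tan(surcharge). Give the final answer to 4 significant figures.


edge = 0.055*1.3800 + 0.025 = 0.1009 m
ew = 1.3800 - 2*0.1009 = 1.1782 m
A = 0.25 * 1.1782^2 * tan(15.0660 deg)
A = 0.09342 m^2


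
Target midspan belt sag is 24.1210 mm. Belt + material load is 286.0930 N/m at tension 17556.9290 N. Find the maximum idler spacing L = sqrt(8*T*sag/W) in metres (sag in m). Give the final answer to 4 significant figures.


sag = 24.1210/1000 = 0.024121 m
L = sqrt(8 * 17556.9290 * 0.024121 / 286.0930)
L = 3.441 m


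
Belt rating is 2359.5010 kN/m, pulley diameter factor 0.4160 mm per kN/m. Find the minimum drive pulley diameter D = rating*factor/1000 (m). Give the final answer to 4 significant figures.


D = 2359.5010 * 0.4160 / 1000
D = 0.9816 m


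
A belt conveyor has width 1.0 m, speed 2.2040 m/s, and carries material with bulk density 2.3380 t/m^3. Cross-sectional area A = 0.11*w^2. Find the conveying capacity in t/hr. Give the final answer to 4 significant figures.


A = 0.11 * 1.0^2 = 0.11 m^2
C = 0.11 * 2.2040 * 2.3380 * 3600
C = 2041 t/hr


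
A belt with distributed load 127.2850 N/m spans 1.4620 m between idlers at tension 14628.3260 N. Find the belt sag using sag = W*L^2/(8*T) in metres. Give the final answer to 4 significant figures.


sag = 127.2850 * 1.4620^2 / (8 * 14628.3260)
sag = 0.002325 m


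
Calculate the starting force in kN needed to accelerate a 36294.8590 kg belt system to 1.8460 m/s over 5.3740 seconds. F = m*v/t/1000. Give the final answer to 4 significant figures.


F = 36294.8590 * 1.8460 / 5.3740 / 1000
F = 12.47 kN


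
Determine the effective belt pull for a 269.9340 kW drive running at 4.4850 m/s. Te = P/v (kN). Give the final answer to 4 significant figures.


Te = P / v = 269.9340 / 4.4850
Te = 60.19 kN


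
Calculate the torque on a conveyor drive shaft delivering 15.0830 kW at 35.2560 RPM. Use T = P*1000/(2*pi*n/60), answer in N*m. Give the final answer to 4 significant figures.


omega = 2*pi*35.2560/60 = 3.692 rad/s
T = 15.0830*1000 / 3.692
T = 4085 N*m


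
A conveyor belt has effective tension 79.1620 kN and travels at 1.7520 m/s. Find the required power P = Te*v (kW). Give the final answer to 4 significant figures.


P = Te * v = 79.1620 * 1.7520
P = 138.7 kW


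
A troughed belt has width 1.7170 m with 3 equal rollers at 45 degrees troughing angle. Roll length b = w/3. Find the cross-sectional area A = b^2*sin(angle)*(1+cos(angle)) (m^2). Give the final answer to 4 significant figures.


b = 1.7170/3 = 0.572333 m
A = 0.572333^2 * sin(45 deg) * (1 + cos(45 deg))
A = 0.3954 m^2


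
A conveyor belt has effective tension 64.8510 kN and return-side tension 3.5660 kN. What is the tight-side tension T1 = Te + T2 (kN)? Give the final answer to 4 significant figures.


T1 = Te + T2 = 64.8510 + 3.5660
T1 = 68.42 kN


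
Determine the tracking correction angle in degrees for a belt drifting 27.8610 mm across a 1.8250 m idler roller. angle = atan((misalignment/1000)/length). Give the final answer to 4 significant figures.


misalign_m = 27.8610 / 1000 = 0.027861 m
angle = atan(0.027861 / 1.8250)
angle = 0.8746 deg


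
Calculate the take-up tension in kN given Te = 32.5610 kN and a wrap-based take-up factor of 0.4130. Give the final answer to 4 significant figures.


T_tu = 32.5610 * 0.4130
T_tu = 13.45 kN


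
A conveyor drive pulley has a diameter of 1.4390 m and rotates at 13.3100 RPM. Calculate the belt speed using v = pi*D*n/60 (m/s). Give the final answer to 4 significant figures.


v = pi * 1.4390 * 13.3100 / 60
v = 1.003 m/s


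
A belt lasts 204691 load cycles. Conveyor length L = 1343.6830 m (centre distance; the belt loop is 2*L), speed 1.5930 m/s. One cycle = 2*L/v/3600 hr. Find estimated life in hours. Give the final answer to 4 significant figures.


cycle_time = 2 * 1343.6830 / 1.5930 / 3600 = 0.468607 hr
life = 204691 * 0.468607 = 95920 hours


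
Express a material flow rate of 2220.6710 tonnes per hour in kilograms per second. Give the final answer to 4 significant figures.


m_dot = 2220.6710 * 1000 / 3600
m_dot = 616.9 kg/s


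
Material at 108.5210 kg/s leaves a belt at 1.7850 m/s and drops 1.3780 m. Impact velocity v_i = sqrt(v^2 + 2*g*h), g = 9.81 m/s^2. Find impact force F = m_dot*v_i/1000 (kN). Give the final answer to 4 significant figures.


v_i = sqrt(1.7850^2 + 2*9.81*1.3780) = 5.49751 m/s
F = 108.5210 * 5.49751 / 1000
F = 0.5966 kN


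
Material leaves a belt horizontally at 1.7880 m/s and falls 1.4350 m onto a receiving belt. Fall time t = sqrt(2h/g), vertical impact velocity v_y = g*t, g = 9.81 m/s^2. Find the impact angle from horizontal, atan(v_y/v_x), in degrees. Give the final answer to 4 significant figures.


t = sqrt(2*1.4350/9.81) = 0.540887 s
v_y = 9.81 * 0.540887 = 5.3061 m/s
angle = atan(5.3061 / 1.7880) = 71.38 deg


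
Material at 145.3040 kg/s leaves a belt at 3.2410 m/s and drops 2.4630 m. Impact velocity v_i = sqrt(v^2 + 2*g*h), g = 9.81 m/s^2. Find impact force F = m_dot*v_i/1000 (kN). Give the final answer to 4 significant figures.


v_i = sqrt(3.2410^2 + 2*9.81*2.4630) = 7.66995 m/s
F = 145.3040 * 7.66995 / 1000
F = 1.114 kN


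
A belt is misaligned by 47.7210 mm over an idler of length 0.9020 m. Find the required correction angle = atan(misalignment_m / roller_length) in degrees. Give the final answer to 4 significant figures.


misalign_m = 47.7210 / 1000 = 0.047721 m
angle = atan(0.047721 / 0.9020)
angle = 3.028 deg


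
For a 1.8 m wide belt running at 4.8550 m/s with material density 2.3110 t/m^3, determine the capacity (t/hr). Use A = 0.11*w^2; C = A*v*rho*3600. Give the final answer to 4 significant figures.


A = 0.11 * 1.8^2 = 0.3564 m^2
C = 0.3564 * 4.8550 * 2.3110 * 3600
C = 14400 t/hr


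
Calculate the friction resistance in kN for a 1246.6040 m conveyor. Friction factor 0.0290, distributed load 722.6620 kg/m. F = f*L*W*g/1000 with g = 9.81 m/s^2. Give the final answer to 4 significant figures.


F = 0.0290 * 1246.6040 * 722.6620 * 9.81 / 1000
F = 256.3 kN


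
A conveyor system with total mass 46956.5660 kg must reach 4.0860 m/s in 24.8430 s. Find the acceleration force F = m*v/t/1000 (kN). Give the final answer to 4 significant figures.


F = 46956.5660 * 4.0860 / 24.8430 / 1000
F = 7.723 kN


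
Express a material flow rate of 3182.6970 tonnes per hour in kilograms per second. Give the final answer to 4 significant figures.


m_dot = 3182.6970 * 1000 / 3600
m_dot = 884.1 kg/s


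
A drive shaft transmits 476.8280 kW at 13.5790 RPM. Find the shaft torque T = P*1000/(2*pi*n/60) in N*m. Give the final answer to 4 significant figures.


omega = 2*pi*13.5790/60 = 1.42199 rad/s
T = 476.8280*1000 / 1.42199
T = 335300 N*m


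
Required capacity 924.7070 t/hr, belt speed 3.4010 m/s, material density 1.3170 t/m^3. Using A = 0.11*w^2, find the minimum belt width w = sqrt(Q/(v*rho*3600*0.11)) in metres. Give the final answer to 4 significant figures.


A_req = 924.7070 / (3.4010 * 1.3170 * 3600) = 0.0573468 m^2
w = sqrt(0.0573468 / 0.11)
w = 0.7220 m


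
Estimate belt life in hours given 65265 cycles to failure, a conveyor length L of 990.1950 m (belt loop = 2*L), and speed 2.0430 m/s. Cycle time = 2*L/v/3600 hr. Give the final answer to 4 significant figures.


cycle_time = 2 * 990.1950 / 2.0430 / 3600 = 0.269265 hr
life = 65265 * 0.269265 = 17570 hours


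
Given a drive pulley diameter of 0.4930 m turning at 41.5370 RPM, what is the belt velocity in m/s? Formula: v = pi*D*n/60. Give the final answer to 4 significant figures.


v = pi * 0.4930 * 41.5370 / 60
v = 1.072 m/s


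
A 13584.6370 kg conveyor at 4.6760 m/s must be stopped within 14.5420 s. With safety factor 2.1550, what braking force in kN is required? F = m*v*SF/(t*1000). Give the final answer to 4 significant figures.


F = 13584.6370 * 4.6760 / 14.5420 * 2.1550 / 1000
F = 9.413 kN


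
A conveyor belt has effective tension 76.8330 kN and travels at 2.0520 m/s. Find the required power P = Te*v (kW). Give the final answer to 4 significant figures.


P = Te * v = 76.8330 * 2.0520
P = 157.7 kW


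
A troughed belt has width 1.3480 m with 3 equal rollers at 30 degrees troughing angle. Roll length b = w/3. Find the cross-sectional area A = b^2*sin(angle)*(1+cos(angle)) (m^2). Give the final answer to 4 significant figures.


b = 1.3480/3 = 0.449333 m
A = 0.449333^2 * sin(30 deg) * (1 + cos(30 deg))
A = 0.1884 m^2


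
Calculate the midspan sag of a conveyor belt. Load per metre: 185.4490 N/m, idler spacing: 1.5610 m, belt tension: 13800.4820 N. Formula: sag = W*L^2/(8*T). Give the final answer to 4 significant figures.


sag = 185.4490 * 1.5610^2 / (8 * 13800.4820)
sag = 0.004093 m


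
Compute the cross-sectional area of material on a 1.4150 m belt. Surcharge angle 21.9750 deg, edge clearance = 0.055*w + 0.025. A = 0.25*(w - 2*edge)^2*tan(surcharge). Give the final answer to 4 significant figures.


edge = 0.055*1.4150 + 0.025 = 0.102825 m
ew = 1.4150 - 2*0.102825 = 1.20935 m
A = 0.25 * 1.20935^2 * tan(21.9750 deg)
A = 0.1475 m^2


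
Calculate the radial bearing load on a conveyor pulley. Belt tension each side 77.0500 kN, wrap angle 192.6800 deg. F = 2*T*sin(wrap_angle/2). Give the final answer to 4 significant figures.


F = 2 * 77.0500 * sin(192.6800/2 deg)
F = 153.2 kN


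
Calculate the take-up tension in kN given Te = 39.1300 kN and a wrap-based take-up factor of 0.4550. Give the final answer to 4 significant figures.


T_tu = 39.1300 * 0.4550
T_tu = 17.80 kN


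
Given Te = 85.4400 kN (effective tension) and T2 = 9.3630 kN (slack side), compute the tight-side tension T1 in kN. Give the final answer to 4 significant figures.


T1 = Te + T2 = 85.4400 + 9.3630
T1 = 94.80 kN


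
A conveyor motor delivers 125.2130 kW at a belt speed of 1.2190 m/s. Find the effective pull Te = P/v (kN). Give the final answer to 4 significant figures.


Te = P / v = 125.2130 / 1.2190
Te = 102.7 kN


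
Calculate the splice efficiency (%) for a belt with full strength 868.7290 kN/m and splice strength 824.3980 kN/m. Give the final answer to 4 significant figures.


Eff = 824.3980 / 868.7290 * 100
Eff = 94.90 %


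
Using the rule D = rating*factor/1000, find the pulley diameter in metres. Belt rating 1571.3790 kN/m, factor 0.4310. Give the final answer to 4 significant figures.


D = 1571.3790 * 0.4310 / 1000
D = 0.6773 m


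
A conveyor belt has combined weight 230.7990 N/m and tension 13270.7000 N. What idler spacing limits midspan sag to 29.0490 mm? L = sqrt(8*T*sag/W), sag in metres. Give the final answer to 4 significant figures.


sag = 29.0490/1000 = 0.029049 m
L = sqrt(8 * 13270.7000 * 0.029049 / 230.7990)
L = 3.655 m


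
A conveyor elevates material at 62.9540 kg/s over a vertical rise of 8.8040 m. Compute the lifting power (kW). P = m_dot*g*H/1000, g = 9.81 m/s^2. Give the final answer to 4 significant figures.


P = 62.9540 * 9.81 * 8.8040 / 1000
P = 5.437 kW


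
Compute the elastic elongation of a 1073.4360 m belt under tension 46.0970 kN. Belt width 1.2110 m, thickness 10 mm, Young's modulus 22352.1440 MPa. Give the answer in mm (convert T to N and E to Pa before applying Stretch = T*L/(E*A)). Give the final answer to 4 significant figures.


A = 1.2110 * 0.01 = 0.01211 m^2
Stretch = 46.0970*1000 * 1073.4360 / (22352.1440e6 * 0.01211) * 1000
Stretch = 182.8 mm


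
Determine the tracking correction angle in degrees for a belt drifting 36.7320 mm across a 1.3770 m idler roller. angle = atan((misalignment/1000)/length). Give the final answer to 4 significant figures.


misalign_m = 36.7320 / 1000 = 0.036732 m
angle = atan(0.036732 / 1.3770)
angle = 1.528 deg


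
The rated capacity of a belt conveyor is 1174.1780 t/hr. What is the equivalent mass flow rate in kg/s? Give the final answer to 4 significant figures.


m_dot = 1174.1780 * 1000 / 3600
m_dot = 326.2 kg/s


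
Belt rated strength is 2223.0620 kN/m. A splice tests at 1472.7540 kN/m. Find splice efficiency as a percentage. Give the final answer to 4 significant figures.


Eff = 1472.7540 / 2223.0620 * 100
Eff = 66.25 %


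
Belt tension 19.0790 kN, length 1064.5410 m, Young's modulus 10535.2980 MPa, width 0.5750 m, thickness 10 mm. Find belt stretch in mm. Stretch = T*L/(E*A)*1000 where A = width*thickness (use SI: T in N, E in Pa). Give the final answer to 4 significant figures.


A = 0.5750 * 0.01 = 0.00575 m^2
Stretch = 19.0790*1000 * 1064.5410 / (10535.2980e6 * 0.00575) * 1000
Stretch = 335.3 mm


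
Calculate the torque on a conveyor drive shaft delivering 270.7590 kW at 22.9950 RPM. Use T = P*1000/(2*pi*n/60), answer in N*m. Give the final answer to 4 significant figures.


omega = 2*pi*22.9950/60 = 2.40803 rad/s
T = 270.7590*1000 / 2.40803
T = 112400 N*m


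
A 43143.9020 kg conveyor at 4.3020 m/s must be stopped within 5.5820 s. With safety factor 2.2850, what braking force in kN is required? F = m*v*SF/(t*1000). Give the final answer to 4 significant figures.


F = 43143.9020 * 4.3020 / 5.5820 * 2.2850 / 1000
F = 75.98 kN


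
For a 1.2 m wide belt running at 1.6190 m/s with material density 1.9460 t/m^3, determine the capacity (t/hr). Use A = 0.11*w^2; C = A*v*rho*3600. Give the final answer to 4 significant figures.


A = 0.11 * 1.2^2 = 0.1584 m^2
C = 0.1584 * 1.6190 * 1.9460 * 3600
C = 1797 t/hr


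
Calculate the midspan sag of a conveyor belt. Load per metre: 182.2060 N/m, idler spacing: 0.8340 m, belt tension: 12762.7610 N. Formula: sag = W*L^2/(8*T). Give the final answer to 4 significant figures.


sag = 182.2060 * 0.8340^2 / (8 * 12762.7610)
sag = 0.001241 m


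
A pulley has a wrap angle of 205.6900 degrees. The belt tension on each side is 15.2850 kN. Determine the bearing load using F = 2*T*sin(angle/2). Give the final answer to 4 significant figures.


F = 2 * 15.2850 * sin(205.6900/2 deg)
F = 29.80 kN


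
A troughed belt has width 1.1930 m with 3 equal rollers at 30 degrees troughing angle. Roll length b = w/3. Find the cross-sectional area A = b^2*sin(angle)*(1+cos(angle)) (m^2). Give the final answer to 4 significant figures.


b = 1.1930/3 = 0.397667 m
A = 0.397667^2 * sin(30 deg) * (1 + cos(30 deg))
A = 0.1475 m^2


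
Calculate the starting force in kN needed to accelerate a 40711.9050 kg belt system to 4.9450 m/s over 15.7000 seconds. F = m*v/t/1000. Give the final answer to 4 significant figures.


F = 40711.9050 * 4.9450 / 15.7000 / 1000
F = 12.82 kN


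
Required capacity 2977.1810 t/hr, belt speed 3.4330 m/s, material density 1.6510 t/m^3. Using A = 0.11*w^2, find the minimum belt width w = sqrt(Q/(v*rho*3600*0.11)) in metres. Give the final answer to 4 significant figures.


A_req = 2977.1810 / (3.4330 * 1.6510 * 3600) = 0.145909 m^2
w = sqrt(0.145909 / 0.11)
w = 1.152 m


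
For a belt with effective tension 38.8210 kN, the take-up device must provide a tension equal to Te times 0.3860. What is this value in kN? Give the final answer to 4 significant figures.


T_tu = 38.8210 * 0.3860
T_tu = 14.98 kN


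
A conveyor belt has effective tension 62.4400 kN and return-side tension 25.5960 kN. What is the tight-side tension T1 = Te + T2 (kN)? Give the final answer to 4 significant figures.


T1 = Te + T2 = 62.4400 + 25.5960
T1 = 88.04 kN


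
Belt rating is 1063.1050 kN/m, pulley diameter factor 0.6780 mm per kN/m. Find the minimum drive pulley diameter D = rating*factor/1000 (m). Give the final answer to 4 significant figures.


D = 1063.1050 * 0.6780 / 1000
D = 0.7208 m


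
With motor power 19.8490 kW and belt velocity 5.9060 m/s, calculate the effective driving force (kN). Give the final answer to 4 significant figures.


Te = P / v = 19.8490 / 5.9060
Te = 3.361 kN


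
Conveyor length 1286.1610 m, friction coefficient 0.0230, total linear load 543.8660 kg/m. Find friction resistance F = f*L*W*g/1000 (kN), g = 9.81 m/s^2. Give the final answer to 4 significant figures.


F = 0.0230 * 1286.1610 * 543.8660 * 9.81 / 1000
F = 157.8 kN


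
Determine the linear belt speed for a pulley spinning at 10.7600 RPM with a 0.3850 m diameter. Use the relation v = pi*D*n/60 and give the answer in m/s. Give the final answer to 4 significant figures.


v = pi * 0.3850 * 10.7600 / 60
v = 0.2169 m/s


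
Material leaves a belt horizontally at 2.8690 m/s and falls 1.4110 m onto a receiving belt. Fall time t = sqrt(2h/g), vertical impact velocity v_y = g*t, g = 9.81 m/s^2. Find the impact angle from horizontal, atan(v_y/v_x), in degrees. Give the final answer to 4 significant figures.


t = sqrt(2*1.4110/9.81) = 0.536345 s
v_y = 9.81 * 0.536345 = 5.26154 m/s
angle = atan(5.26154 / 2.8690) = 61.40 deg


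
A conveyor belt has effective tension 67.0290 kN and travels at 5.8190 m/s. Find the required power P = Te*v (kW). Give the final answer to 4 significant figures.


P = Te * v = 67.0290 * 5.8190
P = 390.0 kW


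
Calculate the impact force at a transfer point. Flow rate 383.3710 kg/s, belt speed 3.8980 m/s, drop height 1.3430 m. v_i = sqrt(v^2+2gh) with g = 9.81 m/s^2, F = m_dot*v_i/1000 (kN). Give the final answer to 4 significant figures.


v_i = sqrt(3.8980^2 + 2*9.81*1.3430) = 6.44547 m/s
F = 383.3710 * 6.44547 / 1000
F = 2.471 kN


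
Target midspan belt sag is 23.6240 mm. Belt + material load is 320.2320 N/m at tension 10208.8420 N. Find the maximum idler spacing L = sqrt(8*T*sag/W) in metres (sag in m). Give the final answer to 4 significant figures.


sag = 23.6240/1000 = 0.023624 m
L = sqrt(8 * 10208.8420 * 0.023624 / 320.2320)
L = 2.455 m


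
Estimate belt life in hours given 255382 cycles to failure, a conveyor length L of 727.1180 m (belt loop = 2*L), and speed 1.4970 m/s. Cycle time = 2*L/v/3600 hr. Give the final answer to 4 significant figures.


cycle_time = 2 * 727.1180 / 1.4970 / 3600 = 0.269843 hr
life = 255382 * 0.269843 = 68910 hours


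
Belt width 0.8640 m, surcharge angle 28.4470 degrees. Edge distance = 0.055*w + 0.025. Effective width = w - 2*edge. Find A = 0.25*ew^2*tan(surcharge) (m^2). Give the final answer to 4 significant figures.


edge = 0.055*0.8640 + 0.025 = 0.07252 m
ew = 0.8640 - 2*0.07252 = 0.71896 m
A = 0.25 * 0.71896^2 * tan(28.4470 deg)
A = 0.07001 m^2


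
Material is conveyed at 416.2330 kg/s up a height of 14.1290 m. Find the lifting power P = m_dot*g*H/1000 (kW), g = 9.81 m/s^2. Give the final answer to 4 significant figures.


P = 416.2330 * 9.81 * 14.1290 / 1000
P = 57.69 kW


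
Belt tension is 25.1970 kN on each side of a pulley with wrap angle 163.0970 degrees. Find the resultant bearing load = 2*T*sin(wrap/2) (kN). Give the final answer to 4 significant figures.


F = 2 * 25.1970 * sin(163.0970/2 deg)
F = 49.85 kN


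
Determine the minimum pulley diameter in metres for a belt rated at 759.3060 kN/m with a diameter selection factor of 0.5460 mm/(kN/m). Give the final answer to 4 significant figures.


D = 759.3060 * 0.5460 / 1000
D = 0.4146 m


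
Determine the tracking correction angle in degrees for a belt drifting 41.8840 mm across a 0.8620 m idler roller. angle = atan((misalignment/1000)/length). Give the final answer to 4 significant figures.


misalign_m = 41.8840 / 1000 = 0.041884 m
angle = atan(0.041884 / 0.8620)
angle = 2.782 deg


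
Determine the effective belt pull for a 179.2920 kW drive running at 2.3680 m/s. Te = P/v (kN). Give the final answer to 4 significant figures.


Te = P / v = 179.2920 / 2.3680
Te = 75.71 kN


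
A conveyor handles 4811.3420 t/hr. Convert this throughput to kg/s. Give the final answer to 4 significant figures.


m_dot = 4811.3420 * 1000 / 3600
m_dot = 1336 kg/s


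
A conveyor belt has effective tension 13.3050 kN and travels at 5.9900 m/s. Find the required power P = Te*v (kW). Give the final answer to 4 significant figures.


P = Te * v = 13.3050 * 5.9900
P = 79.70 kW


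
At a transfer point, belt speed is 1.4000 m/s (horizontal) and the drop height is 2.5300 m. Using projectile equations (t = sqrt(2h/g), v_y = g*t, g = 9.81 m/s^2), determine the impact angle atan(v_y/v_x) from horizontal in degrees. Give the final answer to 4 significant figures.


t = sqrt(2*2.5300/9.81) = 0.718192 s
v_y = 9.81 * 0.718192 = 7.04546 m/s
angle = atan(7.04546 / 1.4000) = 78.76 deg


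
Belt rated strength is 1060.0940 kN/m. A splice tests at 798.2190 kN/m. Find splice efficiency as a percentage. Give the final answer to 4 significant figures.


Eff = 798.2190 / 1060.0940 * 100
Eff = 75.30 %


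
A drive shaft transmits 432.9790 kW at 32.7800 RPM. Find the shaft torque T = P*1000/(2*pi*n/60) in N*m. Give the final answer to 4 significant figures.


omega = 2*pi*32.7800/60 = 3.43271 rad/s
T = 432.9790*1000 / 3.43271
T = 126100 N*m


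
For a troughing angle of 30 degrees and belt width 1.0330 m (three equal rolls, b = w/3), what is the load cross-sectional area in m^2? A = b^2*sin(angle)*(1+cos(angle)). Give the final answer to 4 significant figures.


b = 1.0330/3 = 0.344333 m
A = 0.344333^2 * sin(30 deg) * (1 + cos(30 deg))
A = 0.1106 m^2


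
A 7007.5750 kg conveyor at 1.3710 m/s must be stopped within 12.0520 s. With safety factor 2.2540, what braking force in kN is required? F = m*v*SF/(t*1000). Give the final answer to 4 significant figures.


F = 7007.5750 * 1.3710 / 12.0520 * 2.2540 / 1000
F = 1.797 kN


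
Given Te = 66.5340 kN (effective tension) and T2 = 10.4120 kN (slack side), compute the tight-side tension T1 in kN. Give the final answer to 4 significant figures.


T1 = Te + T2 = 66.5340 + 10.4120
T1 = 76.95 kN


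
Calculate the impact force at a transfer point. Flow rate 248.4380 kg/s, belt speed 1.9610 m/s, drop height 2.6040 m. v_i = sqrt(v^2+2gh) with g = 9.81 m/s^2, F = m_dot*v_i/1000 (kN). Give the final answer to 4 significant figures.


v_i = sqrt(1.9610^2 + 2*9.81*2.6040) = 7.41188 m/s
F = 248.4380 * 7.41188 / 1000
F = 1.841 kN


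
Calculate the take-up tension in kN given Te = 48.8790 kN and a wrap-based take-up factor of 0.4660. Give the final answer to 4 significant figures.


T_tu = 48.8790 * 0.4660
T_tu = 22.78 kN


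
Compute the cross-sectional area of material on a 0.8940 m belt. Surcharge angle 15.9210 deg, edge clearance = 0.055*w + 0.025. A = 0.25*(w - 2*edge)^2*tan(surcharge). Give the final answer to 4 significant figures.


edge = 0.055*0.8940 + 0.025 = 0.07417 m
ew = 0.8940 - 2*0.07417 = 0.74566 m
A = 0.25 * 0.74566^2 * tan(15.9210 deg)
A = 0.03965 m^2


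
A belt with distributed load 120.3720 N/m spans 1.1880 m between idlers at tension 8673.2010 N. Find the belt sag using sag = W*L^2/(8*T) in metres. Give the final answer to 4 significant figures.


sag = 120.3720 * 1.1880^2 / (8 * 8673.2010)
sag = 0.002448 m


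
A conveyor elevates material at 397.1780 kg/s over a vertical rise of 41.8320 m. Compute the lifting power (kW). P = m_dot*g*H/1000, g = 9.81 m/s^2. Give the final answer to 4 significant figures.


P = 397.1780 * 9.81 * 41.8320 / 1000
P = 163.0 kW


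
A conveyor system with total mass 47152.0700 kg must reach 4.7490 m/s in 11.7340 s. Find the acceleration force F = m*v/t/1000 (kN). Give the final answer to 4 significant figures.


F = 47152.0700 * 4.7490 / 11.7340 / 1000
F = 19.08 kN


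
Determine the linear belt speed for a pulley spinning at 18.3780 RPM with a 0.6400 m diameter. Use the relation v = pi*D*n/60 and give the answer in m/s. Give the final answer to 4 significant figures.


v = pi * 0.6400 * 18.3780 / 60
v = 0.6159 m/s
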